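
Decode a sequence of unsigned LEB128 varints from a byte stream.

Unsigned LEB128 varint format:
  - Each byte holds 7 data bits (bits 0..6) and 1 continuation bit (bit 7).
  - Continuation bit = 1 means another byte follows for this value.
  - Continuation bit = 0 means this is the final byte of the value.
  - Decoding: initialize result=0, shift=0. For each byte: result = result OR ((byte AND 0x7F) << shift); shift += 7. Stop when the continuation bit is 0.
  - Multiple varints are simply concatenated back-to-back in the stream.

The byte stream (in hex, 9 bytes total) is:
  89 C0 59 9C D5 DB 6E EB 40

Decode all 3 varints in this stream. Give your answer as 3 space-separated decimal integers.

  byte[0]=0x89 cont=1 payload=0x09=9: acc |= 9<<0 -> acc=9 shift=7
  byte[1]=0xC0 cont=1 payload=0x40=64: acc |= 64<<7 -> acc=8201 shift=14
  byte[2]=0x59 cont=0 payload=0x59=89: acc |= 89<<14 -> acc=1466377 shift=21 [end]
Varint 1: bytes[0:3] = 89 C0 59 -> value 1466377 (3 byte(s))
  byte[3]=0x9C cont=1 payload=0x1C=28: acc |= 28<<0 -> acc=28 shift=7
  byte[4]=0xD5 cont=1 payload=0x55=85: acc |= 85<<7 -> acc=10908 shift=14
  byte[5]=0xDB cont=1 payload=0x5B=91: acc |= 91<<14 -> acc=1501852 shift=21
  byte[6]=0x6E cont=0 payload=0x6E=110: acc |= 110<<21 -> acc=232188572 shift=28 [end]
Varint 2: bytes[3:7] = 9C D5 DB 6E -> value 232188572 (4 byte(s))
  byte[7]=0xEB cont=1 payload=0x6B=107: acc |= 107<<0 -> acc=107 shift=7
  byte[8]=0x40 cont=0 payload=0x40=64: acc |= 64<<7 -> acc=8299 shift=14 [end]
Varint 3: bytes[7:9] = EB 40 -> value 8299 (2 byte(s))

Answer: 1466377 232188572 8299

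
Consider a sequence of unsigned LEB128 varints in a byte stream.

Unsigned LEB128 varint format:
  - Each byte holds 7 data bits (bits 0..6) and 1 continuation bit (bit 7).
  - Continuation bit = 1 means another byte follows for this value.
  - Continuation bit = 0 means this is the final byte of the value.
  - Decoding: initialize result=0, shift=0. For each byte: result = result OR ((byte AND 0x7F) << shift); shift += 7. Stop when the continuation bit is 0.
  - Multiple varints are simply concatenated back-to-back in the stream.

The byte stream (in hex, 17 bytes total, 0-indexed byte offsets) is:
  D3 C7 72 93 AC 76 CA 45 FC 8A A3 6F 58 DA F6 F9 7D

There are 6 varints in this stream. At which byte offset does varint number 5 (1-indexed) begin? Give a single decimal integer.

Answer: 12

Derivation:
  byte[0]=0xD3 cont=1 payload=0x53=83: acc |= 83<<0 -> acc=83 shift=7
  byte[1]=0xC7 cont=1 payload=0x47=71: acc |= 71<<7 -> acc=9171 shift=14
  byte[2]=0x72 cont=0 payload=0x72=114: acc |= 114<<14 -> acc=1876947 shift=21 [end]
Varint 1: bytes[0:3] = D3 C7 72 -> value 1876947 (3 byte(s))
  byte[3]=0x93 cont=1 payload=0x13=19: acc |= 19<<0 -> acc=19 shift=7
  byte[4]=0xAC cont=1 payload=0x2C=44: acc |= 44<<7 -> acc=5651 shift=14
  byte[5]=0x76 cont=0 payload=0x76=118: acc |= 118<<14 -> acc=1938963 shift=21 [end]
Varint 2: bytes[3:6] = 93 AC 76 -> value 1938963 (3 byte(s))
  byte[6]=0xCA cont=1 payload=0x4A=74: acc |= 74<<0 -> acc=74 shift=7
  byte[7]=0x45 cont=0 payload=0x45=69: acc |= 69<<7 -> acc=8906 shift=14 [end]
Varint 3: bytes[6:8] = CA 45 -> value 8906 (2 byte(s))
  byte[8]=0xFC cont=1 payload=0x7C=124: acc |= 124<<0 -> acc=124 shift=7
  byte[9]=0x8A cont=1 payload=0x0A=10: acc |= 10<<7 -> acc=1404 shift=14
  byte[10]=0xA3 cont=1 payload=0x23=35: acc |= 35<<14 -> acc=574844 shift=21
  byte[11]=0x6F cont=0 payload=0x6F=111: acc |= 111<<21 -> acc=233358716 shift=28 [end]
Varint 4: bytes[8:12] = FC 8A A3 6F -> value 233358716 (4 byte(s))
  byte[12]=0x58 cont=0 payload=0x58=88: acc |= 88<<0 -> acc=88 shift=7 [end]
Varint 5: bytes[12:13] = 58 -> value 88 (1 byte(s))
  byte[13]=0xDA cont=1 payload=0x5A=90: acc |= 90<<0 -> acc=90 shift=7
  byte[14]=0xF6 cont=1 payload=0x76=118: acc |= 118<<7 -> acc=15194 shift=14
  byte[15]=0xF9 cont=1 payload=0x79=121: acc |= 121<<14 -> acc=1997658 shift=21
  byte[16]=0x7D cont=0 payload=0x7D=125: acc |= 125<<21 -> acc=264141658 shift=28 [end]
Varint 6: bytes[13:17] = DA F6 F9 7D -> value 264141658 (4 byte(s))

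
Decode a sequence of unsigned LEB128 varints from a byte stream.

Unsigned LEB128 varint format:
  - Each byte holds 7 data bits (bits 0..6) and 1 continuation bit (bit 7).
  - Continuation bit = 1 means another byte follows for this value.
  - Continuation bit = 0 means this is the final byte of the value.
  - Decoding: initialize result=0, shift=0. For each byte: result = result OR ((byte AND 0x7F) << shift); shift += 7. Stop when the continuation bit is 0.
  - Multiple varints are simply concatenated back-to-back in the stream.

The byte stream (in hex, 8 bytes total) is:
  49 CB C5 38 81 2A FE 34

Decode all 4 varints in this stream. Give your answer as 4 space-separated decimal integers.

Answer: 73 926411 5377 6782

Derivation:
  byte[0]=0x49 cont=0 payload=0x49=73: acc |= 73<<0 -> acc=73 shift=7 [end]
Varint 1: bytes[0:1] = 49 -> value 73 (1 byte(s))
  byte[1]=0xCB cont=1 payload=0x4B=75: acc |= 75<<0 -> acc=75 shift=7
  byte[2]=0xC5 cont=1 payload=0x45=69: acc |= 69<<7 -> acc=8907 shift=14
  byte[3]=0x38 cont=0 payload=0x38=56: acc |= 56<<14 -> acc=926411 shift=21 [end]
Varint 2: bytes[1:4] = CB C5 38 -> value 926411 (3 byte(s))
  byte[4]=0x81 cont=1 payload=0x01=1: acc |= 1<<0 -> acc=1 shift=7
  byte[5]=0x2A cont=0 payload=0x2A=42: acc |= 42<<7 -> acc=5377 shift=14 [end]
Varint 3: bytes[4:6] = 81 2A -> value 5377 (2 byte(s))
  byte[6]=0xFE cont=1 payload=0x7E=126: acc |= 126<<0 -> acc=126 shift=7
  byte[7]=0x34 cont=0 payload=0x34=52: acc |= 52<<7 -> acc=6782 shift=14 [end]
Varint 4: bytes[6:8] = FE 34 -> value 6782 (2 byte(s))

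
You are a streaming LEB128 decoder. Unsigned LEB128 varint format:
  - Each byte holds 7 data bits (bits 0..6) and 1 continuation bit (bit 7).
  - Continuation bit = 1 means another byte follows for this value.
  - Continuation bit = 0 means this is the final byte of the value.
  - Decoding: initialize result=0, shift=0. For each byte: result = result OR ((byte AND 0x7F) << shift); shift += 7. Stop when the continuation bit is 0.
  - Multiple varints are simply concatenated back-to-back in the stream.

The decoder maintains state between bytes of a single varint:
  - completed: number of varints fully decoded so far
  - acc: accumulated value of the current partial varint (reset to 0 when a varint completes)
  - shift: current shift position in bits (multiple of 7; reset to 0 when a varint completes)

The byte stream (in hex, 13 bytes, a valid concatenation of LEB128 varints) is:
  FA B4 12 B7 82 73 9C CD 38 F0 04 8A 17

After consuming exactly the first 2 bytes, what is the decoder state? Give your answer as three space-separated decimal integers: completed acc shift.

Answer: 0 6778 14

Derivation:
byte[0]=0xFA cont=1 payload=0x7A: acc |= 122<<0 -> completed=0 acc=122 shift=7
byte[1]=0xB4 cont=1 payload=0x34: acc |= 52<<7 -> completed=0 acc=6778 shift=14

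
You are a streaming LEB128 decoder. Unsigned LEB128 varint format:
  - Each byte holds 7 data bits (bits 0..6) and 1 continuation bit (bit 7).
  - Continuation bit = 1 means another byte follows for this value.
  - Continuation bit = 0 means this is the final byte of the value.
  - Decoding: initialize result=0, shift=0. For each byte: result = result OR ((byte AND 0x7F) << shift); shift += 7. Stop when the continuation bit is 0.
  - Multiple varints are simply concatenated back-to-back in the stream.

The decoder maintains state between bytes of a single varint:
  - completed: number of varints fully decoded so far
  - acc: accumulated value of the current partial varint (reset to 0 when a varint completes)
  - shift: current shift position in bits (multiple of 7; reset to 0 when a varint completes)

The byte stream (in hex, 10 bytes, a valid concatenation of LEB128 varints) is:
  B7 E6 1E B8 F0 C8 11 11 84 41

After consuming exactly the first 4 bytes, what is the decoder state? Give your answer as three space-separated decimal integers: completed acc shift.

byte[0]=0xB7 cont=1 payload=0x37: acc |= 55<<0 -> completed=0 acc=55 shift=7
byte[1]=0xE6 cont=1 payload=0x66: acc |= 102<<7 -> completed=0 acc=13111 shift=14
byte[2]=0x1E cont=0 payload=0x1E: varint #1 complete (value=504631); reset -> completed=1 acc=0 shift=0
byte[3]=0xB8 cont=1 payload=0x38: acc |= 56<<0 -> completed=1 acc=56 shift=7

Answer: 1 56 7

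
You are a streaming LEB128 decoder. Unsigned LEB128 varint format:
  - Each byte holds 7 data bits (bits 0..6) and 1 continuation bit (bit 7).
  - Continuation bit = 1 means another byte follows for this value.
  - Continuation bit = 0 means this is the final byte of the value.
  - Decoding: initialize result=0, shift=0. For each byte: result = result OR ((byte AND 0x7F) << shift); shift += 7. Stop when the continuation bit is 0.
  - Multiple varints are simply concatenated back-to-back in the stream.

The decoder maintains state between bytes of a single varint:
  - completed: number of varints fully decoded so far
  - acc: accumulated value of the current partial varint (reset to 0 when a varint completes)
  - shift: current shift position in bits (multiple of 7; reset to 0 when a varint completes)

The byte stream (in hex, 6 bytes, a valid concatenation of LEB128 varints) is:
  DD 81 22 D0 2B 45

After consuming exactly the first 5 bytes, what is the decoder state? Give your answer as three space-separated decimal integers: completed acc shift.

Answer: 2 0 0

Derivation:
byte[0]=0xDD cont=1 payload=0x5D: acc |= 93<<0 -> completed=0 acc=93 shift=7
byte[1]=0x81 cont=1 payload=0x01: acc |= 1<<7 -> completed=0 acc=221 shift=14
byte[2]=0x22 cont=0 payload=0x22: varint #1 complete (value=557277); reset -> completed=1 acc=0 shift=0
byte[3]=0xD0 cont=1 payload=0x50: acc |= 80<<0 -> completed=1 acc=80 shift=7
byte[4]=0x2B cont=0 payload=0x2B: varint #2 complete (value=5584); reset -> completed=2 acc=0 shift=0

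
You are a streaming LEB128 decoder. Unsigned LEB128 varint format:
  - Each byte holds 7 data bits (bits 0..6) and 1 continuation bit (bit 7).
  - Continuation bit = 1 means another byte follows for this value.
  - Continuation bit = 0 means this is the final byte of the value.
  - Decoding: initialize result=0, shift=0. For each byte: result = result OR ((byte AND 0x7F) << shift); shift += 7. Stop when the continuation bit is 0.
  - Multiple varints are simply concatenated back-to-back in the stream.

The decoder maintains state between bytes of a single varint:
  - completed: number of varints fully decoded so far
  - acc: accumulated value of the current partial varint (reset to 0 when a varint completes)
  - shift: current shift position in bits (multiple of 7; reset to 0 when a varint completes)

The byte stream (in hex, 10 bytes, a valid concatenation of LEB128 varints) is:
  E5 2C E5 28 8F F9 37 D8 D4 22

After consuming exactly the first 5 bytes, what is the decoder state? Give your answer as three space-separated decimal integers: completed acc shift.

byte[0]=0xE5 cont=1 payload=0x65: acc |= 101<<0 -> completed=0 acc=101 shift=7
byte[1]=0x2C cont=0 payload=0x2C: varint #1 complete (value=5733); reset -> completed=1 acc=0 shift=0
byte[2]=0xE5 cont=1 payload=0x65: acc |= 101<<0 -> completed=1 acc=101 shift=7
byte[3]=0x28 cont=0 payload=0x28: varint #2 complete (value=5221); reset -> completed=2 acc=0 shift=0
byte[4]=0x8F cont=1 payload=0x0F: acc |= 15<<0 -> completed=2 acc=15 shift=7

Answer: 2 15 7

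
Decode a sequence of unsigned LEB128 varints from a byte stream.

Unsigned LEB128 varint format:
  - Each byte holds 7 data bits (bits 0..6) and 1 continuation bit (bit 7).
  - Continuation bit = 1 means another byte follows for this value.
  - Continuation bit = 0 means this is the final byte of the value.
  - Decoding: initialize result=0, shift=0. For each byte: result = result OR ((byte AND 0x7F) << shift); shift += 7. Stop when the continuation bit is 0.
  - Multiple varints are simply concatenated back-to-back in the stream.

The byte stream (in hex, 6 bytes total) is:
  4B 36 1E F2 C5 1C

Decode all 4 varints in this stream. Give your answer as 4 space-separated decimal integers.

Answer: 75 54 30 467698

Derivation:
  byte[0]=0x4B cont=0 payload=0x4B=75: acc |= 75<<0 -> acc=75 shift=7 [end]
Varint 1: bytes[0:1] = 4B -> value 75 (1 byte(s))
  byte[1]=0x36 cont=0 payload=0x36=54: acc |= 54<<0 -> acc=54 shift=7 [end]
Varint 2: bytes[1:2] = 36 -> value 54 (1 byte(s))
  byte[2]=0x1E cont=0 payload=0x1E=30: acc |= 30<<0 -> acc=30 shift=7 [end]
Varint 3: bytes[2:3] = 1E -> value 30 (1 byte(s))
  byte[3]=0xF2 cont=1 payload=0x72=114: acc |= 114<<0 -> acc=114 shift=7
  byte[4]=0xC5 cont=1 payload=0x45=69: acc |= 69<<7 -> acc=8946 shift=14
  byte[5]=0x1C cont=0 payload=0x1C=28: acc |= 28<<14 -> acc=467698 shift=21 [end]
Varint 4: bytes[3:6] = F2 C5 1C -> value 467698 (3 byte(s))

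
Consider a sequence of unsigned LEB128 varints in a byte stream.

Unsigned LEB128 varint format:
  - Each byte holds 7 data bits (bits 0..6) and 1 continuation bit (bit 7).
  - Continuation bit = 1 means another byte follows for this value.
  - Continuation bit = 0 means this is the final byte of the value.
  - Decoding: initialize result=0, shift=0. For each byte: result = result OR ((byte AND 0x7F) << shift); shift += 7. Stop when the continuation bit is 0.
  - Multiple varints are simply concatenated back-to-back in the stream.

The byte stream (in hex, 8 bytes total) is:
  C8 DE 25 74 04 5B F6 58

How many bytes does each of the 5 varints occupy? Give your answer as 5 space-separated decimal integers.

Answer: 3 1 1 1 2

Derivation:
  byte[0]=0xC8 cont=1 payload=0x48=72: acc |= 72<<0 -> acc=72 shift=7
  byte[1]=0xDE cont=1 payload=0x5E=94: acc |= 94<<7 -> acc=12104 shift=14
  byte[2]=0x25 cont=0 payload=0x25=37: acc |= 37<<14 -> acc=618312 shift=21 [end]
Varint 1: bytes[0:3] = C8 DE 25 -> value 618312 (3 byte(s))
  byte[3]=0x74 cont=0 payload=0x74=116: acc |= 116<<0 -> acc=116 shift=7 [end]
Varint 2: bytes[3:4] = 74 -> value 116 (1 byte(s))
  byte[4]=0x04 cont=0 payload=0x04=4: acc |= 4<<0 -> acc=4 shift=7 [end]
Varint 3: bytes[4:5] = 04 -> value 4 (1 byte(s))
  byte[5]=0x5B cont=0 payload=0x5B=91: acc |= 91<<0 -> acc=91 shift=7 [end]
Varint 4: bytes[5:6] = 5B -> value 91 (1 byte(s))
  byte[6]=0xF6 cont=1 payload=0x76=118: acc |= 118<<0 -> acc=118 shift=7
  byte[7]=0x58 cont=0 payload=0x58=88: acc |= 88<<7 -> acc=11382 shift=14 [end]
Varint 5: bytes[6:8] = F6 58 -> value 11382 (2 byte(s))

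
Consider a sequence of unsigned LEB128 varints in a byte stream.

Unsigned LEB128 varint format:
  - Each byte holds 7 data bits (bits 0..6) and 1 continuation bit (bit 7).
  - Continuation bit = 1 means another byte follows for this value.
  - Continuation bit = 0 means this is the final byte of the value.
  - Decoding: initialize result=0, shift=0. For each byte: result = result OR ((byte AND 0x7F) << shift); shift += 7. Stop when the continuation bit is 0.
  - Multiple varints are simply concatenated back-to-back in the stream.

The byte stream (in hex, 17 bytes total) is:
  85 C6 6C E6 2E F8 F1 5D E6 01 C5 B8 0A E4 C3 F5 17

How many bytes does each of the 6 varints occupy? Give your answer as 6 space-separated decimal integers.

  byte[0]=0x85 cont=1 payload=0x05=5: acc |= 5<<0 -> acc=5 shift=7
  byte[1]=0xC6 cont=1 payload=0x46=70: acc |= 70<<7 -> acc=8965 shift=14
  byte[2]=0x6C cont=0 payload=0x6C=108: acc |= 108<<14 -> acc=1778437 shift=21 [end]
Varint 1: bytes[0:3] = 85 C6 6C -> value 1778437 (3 byte(s))
  byte[3]=0xE6 cont=1 payload=0x66=102: acc |= 102<<0 -> acc=102 shift=7
  byte[4]=0x2E cont=0 payload=0x2E=46: acc |= 46<<7 -> acc=5990 shift=14 [end]
Varint 2: bytes[3:5] = E6 2E -> value 5990 (2 byte(s))
  byte[5]=0xF8 cont=1 payload=0x78=120: acc |= 120<<0 -> acc=120 shift=7
  byte[6]=0xF1 cont=1 payload=0x71=113: acc |= 113<<7 -> acc=14584 shift=14
  byte[7]=0x5D cont=0 payload=0x5D=93: acc |= 93<<14 -> acc=1538296 shift=21 [end]
Varint 3: bytes[5:8] = F8 F1 5D -> value 1538296 (3 byte(s))
  byte[8]=0xE6 cont=1 payload=0x66=102: acc |= 102<<0 -> acc=102 shift=7
  byte[9]=0x01 cont=0 payload=0x01=1: acc |= 1<<7 -> acc=230 shift=14 [end]
Varint 4: bytes[8:10] = E6 01 -> value 230 (2 byte(s))
  byte[10]=0xC5 cont=1 payload=0x45=69: acc |= 69<<0 -> acc=69 shift=7
  byte[11]=0xB8 cont=1 payload=0x38=56: acc |= 56<<7 -> acc=7237 shift=14
  byte[12]=0x0A cont=0 payload=0x0A=10: acc |= 10<<14 -> acc=171077 shift=21 [end]
Varint 5: bytes[10:13] = C5 B8 0A -> value 171077 (3 byte(s))
  byte[13]=0xE4 cont=1 payload=0x64=100: acc |= 100<<0 -> acc=100 shift=7
  byte[14]=0xC3 cont=1 payload=0x43=67: acc |= 67<<7 -> acc=8676 shift=14
  byte[15]=0xF5 cont=1 payload=0x75=117: acc |= 117<<14 -> acc=1925604 shift=21
  byte[16]=0x17 cont=0 payload=0x17=23: acc |= 23<<21 -> acc=50160100 shift=28 [end]
Varint 6: bytes[13:17] = E4 C3 F5 17 -> value 50160100 (4 byte(s))

Answer: 3 2 3 2 3 4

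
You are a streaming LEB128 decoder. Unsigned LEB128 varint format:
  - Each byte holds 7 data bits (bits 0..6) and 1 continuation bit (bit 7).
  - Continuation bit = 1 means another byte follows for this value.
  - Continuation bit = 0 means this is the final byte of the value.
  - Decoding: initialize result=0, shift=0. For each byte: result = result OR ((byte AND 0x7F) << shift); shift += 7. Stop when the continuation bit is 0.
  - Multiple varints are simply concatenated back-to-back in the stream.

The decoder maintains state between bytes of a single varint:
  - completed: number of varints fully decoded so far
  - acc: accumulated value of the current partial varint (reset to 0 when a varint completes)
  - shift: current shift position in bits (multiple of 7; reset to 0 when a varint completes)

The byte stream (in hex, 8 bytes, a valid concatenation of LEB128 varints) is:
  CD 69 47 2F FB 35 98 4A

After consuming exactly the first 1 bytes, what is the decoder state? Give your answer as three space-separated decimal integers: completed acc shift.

Answer: 0 77 7

Derivation:
byte[0]=0xCD cont=1 payload=0x4D: acc |= 77<<0 -> completed=0 acc=77 shift=7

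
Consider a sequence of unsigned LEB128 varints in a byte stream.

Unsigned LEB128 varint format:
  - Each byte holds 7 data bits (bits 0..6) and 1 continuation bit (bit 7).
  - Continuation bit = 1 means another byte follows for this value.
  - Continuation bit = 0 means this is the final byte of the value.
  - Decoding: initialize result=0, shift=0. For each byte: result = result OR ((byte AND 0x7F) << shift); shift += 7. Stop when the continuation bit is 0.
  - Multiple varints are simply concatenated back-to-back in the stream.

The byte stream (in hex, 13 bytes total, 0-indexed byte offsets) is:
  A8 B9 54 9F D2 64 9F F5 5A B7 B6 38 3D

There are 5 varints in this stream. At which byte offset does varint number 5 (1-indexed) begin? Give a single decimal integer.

Answer: 12

Derivation:
  byte[0]=0xA8 cont=1 payload=0x28=40: acc |= 40<<0 -> acc=40 shift=7
  byte[1]=0xB9 cont=1 payload=0x39=57: acc |= 57<<7 -> acc=7336 shift=14
  byte[2]=0x54 cont=0 payload=0x54=84: acc |= 84<<14 -> acc=1383592 shift=21 [end]
Varint 1: bytes[0:3] = A8 B9 54 -> value 1383592 (3 byte(s))
  byte[3]=0x9F cont=1 payload=0x1F=31: acc |= 31<<0 -> acc=31 shift=7
  byte[4]=0xD2 cont=1 payload=0x52=82: acc |= 82<<7 -> acc=10527 shift=14
  byte[5]=0x64 cont=0 payload=0x64=100: acc |= 100<<14 -> acc=1648927 shift=21 [end]
Varint 2: bytes[3:6] = 9F D2 64 -> value 1648927 (3 byte(s))
  byte[6]=0x9F cont=1 payload=0x1F=31: acc |= 31<<0 -> acc=31 shift=7
  byte[7]=0xF5 cont=1 payload=0x75=117: acc |= 117<<7 -> acc=15007 shift=14
  byte[8]=0x5A cont=0 payload=0x5A=90: acc |= 90<<14 -> acc=1489567 shift=21 [end]
Varint 3: bytes[6:9] = 9F F5 5A -> value 1489567 (3 byte(s))
  byte[9]=0xB7 cont=1 payload=0x37=55: acc |= 55<<0 -> acc=55 shift=7
  byte[10]=0xB6 cont=1 payload=0x36=54: acc |= 54<<7 -> acc=6967 shift=14
  byte[11]=0x38 cont=0 payload=0x38=56: acc |= 56<<14 -> acc=924471 shift=21 [end]
Varint 4: bytes[9:12] = B7 B6 38 -> value 924471 (3 byte(s))
  byte[12]=0x3D cont=0 payload=0x3D=61: acc |= 61<<0 -> acc=61 shift=7 [end]
Varint 5: bytes[12:13] = 3D -> value 61 (1 byte(s))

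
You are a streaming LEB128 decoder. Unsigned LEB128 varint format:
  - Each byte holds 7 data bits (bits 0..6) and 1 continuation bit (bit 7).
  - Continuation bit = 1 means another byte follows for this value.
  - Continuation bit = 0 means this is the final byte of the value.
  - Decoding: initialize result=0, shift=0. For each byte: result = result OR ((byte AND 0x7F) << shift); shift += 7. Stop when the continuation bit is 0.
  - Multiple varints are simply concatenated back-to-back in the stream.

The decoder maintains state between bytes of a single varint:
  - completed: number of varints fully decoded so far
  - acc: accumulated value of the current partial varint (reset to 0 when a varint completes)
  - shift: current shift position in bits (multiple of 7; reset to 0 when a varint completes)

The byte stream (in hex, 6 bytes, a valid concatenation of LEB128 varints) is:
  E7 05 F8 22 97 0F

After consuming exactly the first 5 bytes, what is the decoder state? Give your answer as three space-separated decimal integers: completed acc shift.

byte[0]=0xE7 cont=1 payload=0x67: acc |= 103<<0 -> completed=0 acc=103 shift=7
byte[1]=0x05 cont=0 payload=0x05: varint #1 complete (value=743); reset -> completed=1 acc=0 shift=0
byte[2]=0xF8 cont=1 payload=0x78: acc |= 120<<0 -> completed=1 acc=120 shift=7
byte[3]=0x22 cont=0 payload=0x22: varint #2 complete (value=4472); reset -> completed=2 acc=0 shift=0
byte[4]=0x97 cont=1 payload=0x17: acc |= 23<<0 -> completed=2 acc=23 shift=7

Answer: 2 23 7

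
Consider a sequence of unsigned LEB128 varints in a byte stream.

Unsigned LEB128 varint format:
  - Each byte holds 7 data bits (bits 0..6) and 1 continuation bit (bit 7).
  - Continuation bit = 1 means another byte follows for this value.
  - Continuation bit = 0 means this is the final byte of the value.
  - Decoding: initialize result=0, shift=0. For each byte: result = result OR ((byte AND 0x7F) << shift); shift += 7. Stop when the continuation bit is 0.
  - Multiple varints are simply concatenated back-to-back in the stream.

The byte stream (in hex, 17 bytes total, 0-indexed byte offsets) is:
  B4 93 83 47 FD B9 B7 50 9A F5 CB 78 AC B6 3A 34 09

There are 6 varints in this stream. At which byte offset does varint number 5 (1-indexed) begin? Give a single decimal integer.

Answer: 15

Derivation:
  byte[0]=0xB4 cont=1 payload=0x34=52: acc |= 52<<0 -> acc=52 shift=7
  byte[1]=0x93 cont=1 payload=0x13=19: acc |= 19<<7 -> acc=2484 shift=14
  byte[2]=0x83 cont=1 payload=0x03=3: acc |= 3<<14 -> acc=51636 shift=21
  byte[3]=0x47 cont=0 payload=0x47=71: acc |= 71<<21 -> acc=148949428 shift=28 [end]
Varint 1: bytes[0:4] = B4 93 83 47 -> value 148949428 (4 byte(s))
  byte[4]=0xFD cont=1 payload=0x7D=125: acc |= 125<<0 -> acc=125 shift=7
  byte[5]=0xB9 cont=1 payload=0x39=57: acc |= 57<<7 -> acc=7421 shift=14
  byte[6]=0xB7 cont=1 payload=0x37=55: acc |= 55<<14 -> acc=908541 shift=21
  byte[7]=0x50 cont=0 payload=0x50=80: acc |= 80<<21 -> acc=168680701 shift=28 [end]
Varint 2: bytes[4:8] = FD B9 B7 50 -> value 168680701 (4 byte(s))
  byte[8]=0x9A cont=1 payload=0x1A=26: acc |= 26<<0 -> acc=26 shift=7
  byte[9]=0xF5 cont=1 payload=0x75=117: acc |= 117<<7 -> acc=15002 shift=14
  byte[10]=0xCB cont=1 payload=0x4B=75: acc |= 75<<14 -> acc=1243802 shift=21
  byte[11]=0x78 cont=0 payload=0x78=120: acc |= 120<<21 -> acc=252902042 shift=28 [end]
Varint 3: bytes[8:12] = 9A F5 CB 78 -> value 252902042 (4 byte(s))
  byte[12]=0xAC cont=1 payload=0x2C=44: acc |= 44<<0 -> acc=44 shift=7
  byte[13]=0xB6 cont=1 payload=0x36=54: acc |= 54<<7 -> acc=6956 shift=14
  byte[14]=0x3A cont=0 payload=0x3A=58: acc |= 58<<14 -> acc=957228 shift=21 [end]
Varint 4: bytes[12:15] = AC B6 3A -> value 957228 (3 byte(s))
  byte[15]=0x34 cont=0 payload=0x34=52: acc |= 52<<0 -> acc=52 shift=7 [end]
Varint 5: bytes[15:16] = 34 -> value 52 (1 byte(s))
  byte[16]=0x09 cont=0 payload=0x09=9: acc |= 9<<0 -> acc=9 shift=7 [end]
Varint 6: bytes[16:17] = 09 -> value 9 (1 byte(s))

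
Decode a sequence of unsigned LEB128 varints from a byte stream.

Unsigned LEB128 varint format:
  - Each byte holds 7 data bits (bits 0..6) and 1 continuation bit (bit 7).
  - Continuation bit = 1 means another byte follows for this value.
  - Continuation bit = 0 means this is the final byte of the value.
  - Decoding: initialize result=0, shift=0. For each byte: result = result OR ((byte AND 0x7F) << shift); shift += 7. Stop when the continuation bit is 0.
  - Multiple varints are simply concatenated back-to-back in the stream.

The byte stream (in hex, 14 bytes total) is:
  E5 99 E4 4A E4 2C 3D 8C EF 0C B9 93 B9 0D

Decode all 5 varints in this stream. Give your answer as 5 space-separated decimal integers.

  byte[0]=0xE5 cont=1 payload=0x65=101: acc |= 101<<0 -> acc=101 shift=7
  byte[1]=0x99 cont=1 payload=0x19=25: acc |= 25<<7 -> acc=3301 shift=14
  byte[2]=0xE4 cont=1 payload=0x64=100: acc |= 100<<14 -> acc=1641701 shift=21
  byte[3]=0x4A cont=0 payload=0x4A=74: acc |= 74<<21 -> acc=156830949 shift=28 [end]
Varint 1: bytes[0:4] = E5 99 E4 4A -> value 156830949 (4 byte(s))
  byte[4]=0xE4 cont=1 payload=0x64=100: acc |= 100<<0 -> acc=100 shift=7
  byte[5]=0x2C cont=0 payload=0x2C=44: acc |= 44<<7 -> acc=5732 shift=14 [end]
Varint 2: bytes[4:6] = E4 2C -> value 5732 (2 byte(s))
  byte[6]=0x3D cont=0 payload=0x3D=61: acc |= 61<<0 -> acc=61 shift=7 [end]
Varint 3: bytes[6:7] = 3D -> value 61 (1 byte(s))
  byte[7]=0x8C cont=1 payload=0x0C=12: acc |= 12<<0 -> acc=12 shift=7
  byte[8]=0xEF cont=1 payload=0x6F=111: acc |= 111<<7 -> acc=14220 shift=14
  byte[9]=0x0C cont=0 payload=0x0C=12: acc |= 12<<14 -> acc=210828 shift=21 [end]
Varint 4: bytes[7:10] = 8C EF 0C -> value 210828 (3 byte(s))
  byte[10]=0xB9 cont=1 payload=0x39=57: acc |= 57<<0 -> acc=57 shift=7
  byte[11]=0x93 cont=1 payload=0x13=19: acc |= 19<<7 -> acc=2489 shift=14
  byte[12]=0xB9 cont=1 payload=0x39=57: acc |= 57<<14 -> acc=936377 shift=21
  byte[13]=0x0D cont=0 payload=0x0D=13: acc |= 13<<21 -> acc=28199353 shift=28 [end]
Varint 5: bytes[10:14] = B9 93 B9 0D -> value 28199353 (4 byte(s))

Answer: 156830949 5732 61 210828 28199353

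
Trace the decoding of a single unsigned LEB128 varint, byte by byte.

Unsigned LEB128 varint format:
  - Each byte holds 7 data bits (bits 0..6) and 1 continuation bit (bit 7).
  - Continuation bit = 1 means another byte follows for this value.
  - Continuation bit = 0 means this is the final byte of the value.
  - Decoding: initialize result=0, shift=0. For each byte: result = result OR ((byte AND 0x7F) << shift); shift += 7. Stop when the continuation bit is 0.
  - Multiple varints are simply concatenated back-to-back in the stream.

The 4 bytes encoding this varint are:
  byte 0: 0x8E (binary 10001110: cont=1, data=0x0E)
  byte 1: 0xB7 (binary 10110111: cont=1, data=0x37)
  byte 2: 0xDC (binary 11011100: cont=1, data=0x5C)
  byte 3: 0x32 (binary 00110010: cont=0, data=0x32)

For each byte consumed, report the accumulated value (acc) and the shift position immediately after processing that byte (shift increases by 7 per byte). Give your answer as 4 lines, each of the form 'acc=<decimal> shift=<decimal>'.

byte 0=0x8E: payload=0x0E=14, contrib = 14<<0 = 14; acc -> 14, shift -> 7
byte 1=0xB7: payload=0x37=55, contrib = 55<<7 = 7040; acc -> 7054, shift -> 14
byte 2=0xDC: payload=0x5C=92, contrib = 92<<14 = 1507328; acc -> 1514382, shift -> 21
byte 3=0x32: payload=0x32=50, contrib = 50<<21 = 104857600; acc -> 106371982, shift -> 28

Answer: acc=14 shift=7
acc=7054 shift=14
acc=1514382 shift=21
acc=106371982 shift=28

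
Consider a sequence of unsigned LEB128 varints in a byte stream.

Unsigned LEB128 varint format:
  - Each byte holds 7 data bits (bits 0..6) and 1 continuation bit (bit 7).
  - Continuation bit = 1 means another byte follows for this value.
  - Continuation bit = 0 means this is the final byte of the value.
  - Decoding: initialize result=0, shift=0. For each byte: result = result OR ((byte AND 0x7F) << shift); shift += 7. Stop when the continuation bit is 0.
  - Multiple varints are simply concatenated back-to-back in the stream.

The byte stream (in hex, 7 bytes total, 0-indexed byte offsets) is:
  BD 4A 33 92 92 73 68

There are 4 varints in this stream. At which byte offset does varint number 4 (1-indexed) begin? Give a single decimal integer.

  byte[0]=0xBD cont=1 payload=0x3D=61: acc |= 61<<0 -> acc=61 shift=7
  byte[1]=0x4A cont=0 payload=0x4A=74: acc |= 74<<7 -> acc=9533 shift=14 [end]
Varint 1: bytes[0:2] = BD 4A -> value 9533 (2 byte(s))
  byte[2]=0x33 cont=0 payload=0x33=51: acc |= 51<<0 -> acc=51 shift=7 [end]
Varint 2: bytes[2:3] = 33 -> value 51 (1 byte(s))
  byte[3]=0x92 cont=1 payload=0x12=18: acc |= 18<<0 -> acc=18 shift=7
  byte[4]=0x92 cont=1 payload=0x12=18: acc |= 18<<7 -> acc=2322 shift=14
  byte[5]=0x73 cont=0 payload=0x73=115: acc |= 115<<14 -> acc=1886482 shift=21 [end]
Varint 3: bytes[3:6] = 92 92 73 -> value 1886482 (3 byte(s))
  byte[6]=0x68 cont=0 payload=0x68=104: acc |= 104<<0 -> acc=104 shift=7 [end]
Varint 4: bytes[6:7] = 68 -> value 104 (1 byte(s))

Answer: 6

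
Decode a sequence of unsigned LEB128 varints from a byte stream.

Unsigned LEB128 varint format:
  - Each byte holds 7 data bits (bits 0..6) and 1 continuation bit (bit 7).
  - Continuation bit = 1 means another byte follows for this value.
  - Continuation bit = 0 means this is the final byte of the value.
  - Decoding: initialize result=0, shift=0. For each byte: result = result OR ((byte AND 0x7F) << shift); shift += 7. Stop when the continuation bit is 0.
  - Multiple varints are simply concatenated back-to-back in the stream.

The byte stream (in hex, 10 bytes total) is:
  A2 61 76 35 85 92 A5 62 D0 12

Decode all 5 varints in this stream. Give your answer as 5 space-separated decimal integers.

  byte[0]=0xA2 cont=1 payload=0x22=34: acc |= 34<<0 -> acc=34 shift=7
  byte[1]=0x61 cont=0 payload=0x61=97: acc |= 97<<7 -> acc=12450 shift=14 [end]
Varint 1: bytes[0:2] = A2 61 -> value 12450 (2 byte(s))
  byte[2]=0x76 cont=0 payload=0x76=118: acc |= 118<<0 -> acc=118 shift=7 [end]
Varint 2: bytes[2:3] = 76 -> value 118 (1 byte(s))
  byte[3]=0x35 cont=0 payload=0x35=53: acc |= 53<<0 -> acc=53 shift=7 [end]
Varint 3: bytes[3:4] = 35 -> value 53 (1 byte(s))
  byte[4]=0x85 cont=1 payload=0x05=5: acc |= 5<<0 -> acc=5 shift=7
  byte[5]=0x92 cont=1 payload=0x12=18: acc |= 18<<7 -> acc=2309 shift=14
  byte[6]=0xA5 cont=1 payload=0x25=37: acc |= 37<<14 -> acc=608517 shift=21
  byte[7]=0x62 cont=0 payload=0x62=98: acc |= 98<<21 -> acc=206129413 shift=28 [end]
Varint 4: bytes[4:8] = 85 92 A5 62 -> value 206129413 (4 byte(s))
  byte[8]=0xD0 cont=1 payload=0x50=80: acc |= 80<<0 -> acc=80 shift=7
  byte[9]=0x12 cont=0 payload=0x12=18: acc |= 18<<7 -> acc=2384 shift=14 [end]
Varint 5: bytes[8:10] = D0 12 -> value 2384 (2 byte(s))

Answer: 12450 118 53 206129413 2384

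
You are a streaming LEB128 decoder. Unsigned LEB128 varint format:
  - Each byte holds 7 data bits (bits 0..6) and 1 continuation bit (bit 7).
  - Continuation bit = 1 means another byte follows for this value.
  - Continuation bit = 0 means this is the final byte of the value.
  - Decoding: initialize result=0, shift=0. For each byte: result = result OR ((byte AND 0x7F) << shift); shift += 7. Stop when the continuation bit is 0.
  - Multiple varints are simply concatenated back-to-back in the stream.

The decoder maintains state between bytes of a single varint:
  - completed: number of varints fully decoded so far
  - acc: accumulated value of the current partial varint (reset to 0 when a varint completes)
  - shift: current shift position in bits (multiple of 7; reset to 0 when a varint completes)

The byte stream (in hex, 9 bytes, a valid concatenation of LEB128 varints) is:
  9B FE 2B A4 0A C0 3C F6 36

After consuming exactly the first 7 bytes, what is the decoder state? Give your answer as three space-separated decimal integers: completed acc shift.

Answer: 3 0 0

Derivation:
byte[0]=0x9B cont=1 payload=0x1B: acc |= 27<<0 -> completed=0 acc=27 shift=7
byte[1]=0xFE cont=1 payload=0x7E: acc |= 126<<7 -> completed=0 acc=16155 shift=14
byte[2]=0x2B cont=0 payload=0x2B: varint #1 complete (value=720667); reset -> completed=1 acc=0 shift=0
byte[3]=0xA4 cont=1 payload=0x24: acc |= 36<<0 -> completed=1 acc=36 shift=7
byte[4]=0x0A cont=0 payload=0x0A: varint #2 complete (value=1316); reset -> completed=2 acc=0 shift=0
byte[5]=0xC0 cont=1 payload=0x40: acc |= 64<<0 -> completed=2 acc=64 shift=7
byte[6]=0x3C cont=0 payload=0x3C: varint #3 complete (value=7744); reset -> completed=3 acc=0 shift=0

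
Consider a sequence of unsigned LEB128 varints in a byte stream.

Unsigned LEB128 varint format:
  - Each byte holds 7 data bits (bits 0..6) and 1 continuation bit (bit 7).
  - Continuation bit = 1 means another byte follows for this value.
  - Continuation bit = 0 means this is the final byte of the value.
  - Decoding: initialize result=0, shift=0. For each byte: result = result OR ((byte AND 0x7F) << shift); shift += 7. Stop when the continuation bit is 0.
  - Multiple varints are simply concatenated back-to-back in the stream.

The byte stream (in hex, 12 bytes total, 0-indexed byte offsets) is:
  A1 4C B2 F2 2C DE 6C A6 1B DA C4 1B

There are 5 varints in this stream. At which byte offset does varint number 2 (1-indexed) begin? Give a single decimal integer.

  byte[0]=0xA1 cont=1 payload=0x21=33: acc |= 33<<0 -> acc=33 shift=7
  byte[1]=0x4C cont=0 payload=0x4C=76: acc |= 76<<7 -> acc=9761 shift=14 [end]
Varint 1: bytes[0:2] = A1 4C -> value 9761 (2 byte(s))
  byte[2]=0xB2 cont=1 payload=0x32=50: acc |= 50<<0 -> acc=50 shift=7
  byte[3]=0xF2 cont=1 payload=0x72=114: acc |= 114<<7 -> acc=14642 shift=14
  byte[4]=0x2C cont=0 payload=0x2C=44: acc |= 44<<14 -> acc=735538 shift=21 [end]
Varint 2: bytes[2:5] = B2 F2 2C -> value 735538 (3 byte(s))
  byte[5]=0xDE cont=1 payload=0x5E=94: acc |= 94<<0 -> acc=94 shift=7
  byte[6]=0x6C cont=0 payload=0x6C=108: acc |= 108<<7 -> acc=13918 shift=14 [end]
Varint 3: bytes[5:7] = DE 6C -> value 13918 (2 byte(s))
  byte[7]=0xA6 cont=1 payload=0x26=38: acc |= 38<<0 -> acc=38 shift=7
  byte[8]=0x1B cont=0 payload=0x1B=27: acc |= 27<<7 -> acc=3494 shift=14 [end]
Varint 4: bytes[7:9] = A6 1B -> value 3494 (2 byte(s))
  byte[9]=0xDA cont=1 payload=0x5A=90: acc |= 90<<0 -> acc=90 shift=7
  byte[10]=0xC4 cont=1 payload=0x44=68: acc |= 68<<7 -> acc=8794 shift=14
  byte[11]=0x1B cont=0 payload=0x1B=27: acc |= 27<<14 -> acc=451162 shift=21 [end]
Varint 5: bytes[9:12] = DA C4 1B -> value 451162 (3 byte(s))

Answer: 2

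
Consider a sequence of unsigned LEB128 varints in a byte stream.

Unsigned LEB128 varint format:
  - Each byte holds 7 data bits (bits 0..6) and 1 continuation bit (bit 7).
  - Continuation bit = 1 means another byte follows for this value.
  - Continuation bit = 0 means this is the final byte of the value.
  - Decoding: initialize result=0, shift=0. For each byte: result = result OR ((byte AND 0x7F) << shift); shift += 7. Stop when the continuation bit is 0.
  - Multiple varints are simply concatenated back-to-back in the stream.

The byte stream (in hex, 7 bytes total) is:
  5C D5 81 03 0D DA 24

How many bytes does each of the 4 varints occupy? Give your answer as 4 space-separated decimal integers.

  byte[0]=0x5C cont=0 payload=0x5C=92: acc |= 92<<0 -> acc=92 shift=7 [end]
Varint 1: bytes[0:1] = 5C -> value 92 (1 byte(s))
  byte[1]=0xD5 cont=1 payload=0x55=85: acc |= 85<<0 -> acc=85 shift=7
  byte[2]=0x81 cont=1 payload=0x01=1: acc |= 1<<7 -> acc=213 shift=14
  byte[3]=0x03 cont=0 payload=0x03=3: acc |= 3<<14 -> acc=49365 shift=21 [end]
Varint 2: bytes[1:4] = D5 81 03 -> value 49365 (3 byte(s))
  byte[4]=0x0D cont=0 payload=0x0D=13: acc |= 13<<0 -> acc=13 shift=7 [end]
Varint 3: bytes[4:5] = 0D -> value 13 (1 byte(s))
  byte[5]=0xDA cont=1 payload=0x5A=90: acc |= 90<<0 -> acc=90 shift=7
  byte[6]=0x24 cont=0 payload=0x24=36: acc |= 36<<7 -> acc=4698 shift=14 [end]
Varint 4: bytes[5:7] = DA 24 -> value 4698 (2 byte(s))

Answer: 1 3 1 2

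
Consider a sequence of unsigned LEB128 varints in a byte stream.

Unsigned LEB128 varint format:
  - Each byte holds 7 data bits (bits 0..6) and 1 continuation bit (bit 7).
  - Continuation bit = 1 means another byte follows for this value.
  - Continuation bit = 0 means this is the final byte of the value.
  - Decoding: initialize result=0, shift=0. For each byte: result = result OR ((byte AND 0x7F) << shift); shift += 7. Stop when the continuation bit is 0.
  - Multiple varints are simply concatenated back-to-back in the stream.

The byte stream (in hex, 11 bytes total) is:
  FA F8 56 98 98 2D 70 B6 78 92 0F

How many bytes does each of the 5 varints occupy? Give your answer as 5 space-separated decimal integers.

  byte[0]=0xFA cont=1 payload=0x7A=122: acc |= 122<<0 -> acc=122 shift=7
  byte[1]=0xF8 cont=1 payload=0x78=120: acc |= 120<<7 -> acc=15482 shift=14
  byte[2]=0x56 cont=0 payload=0x56=86: acc |= 86<<14 -> acc=1424506 shift=21 [end]
Varint 1: bytes[0:3] = FA F8 56 -> value 1424506 (3 byte(s))
  byte[3]=0x98 cont=1 payload=0x18=24: acc |= 24<<0 -> acc=24 shift=7
  byte[4]=0x98 cont=1 payload=0x18=24: acc |= 24<<7 -> acc=3096 shift=14
  byte[5]=0x2D cont=0 payload=0x2D=45: acc |= 45<<14 -> acc=740376 shift=21 [end]
Varint 2: bytes[3:6] = 98 98 2D -> value 740376 (3 byte(s))
  byte[6]=0x70 cont=0 payload=0x70=112: acc |= 112<<0 -> acc=112 shift=7 [end]
Varint 3: bytes[6:7] = 70 -> value 112 (1 byte(s))
  byte[7]=0xB6 cont=1 payload=0x36=54: acc |= 54<<0 -> acc=54 shift=7
  byte[8]=0x78 cont=0 payload=0x78=120: acc |= 120<<7 -> acc=15414 shift=14 [end]
Varint 4: bytes[7:9] = B6 78 -> value 15414 (2 byte(s))
  byte[9]=0x92 cont=1 payload=0x12=18: acc |= 18<<0 -> acc=18 shift=7
  byte[10]=0x0F cont=0 payload=0x0F=15: acc |= 15<<7 -> acc=1938 shift=14 [end]
Varint 5: bytes[9:11] = 92 0F -> value 1938 (2 byte(s))

Answer: 3 3 1 2 2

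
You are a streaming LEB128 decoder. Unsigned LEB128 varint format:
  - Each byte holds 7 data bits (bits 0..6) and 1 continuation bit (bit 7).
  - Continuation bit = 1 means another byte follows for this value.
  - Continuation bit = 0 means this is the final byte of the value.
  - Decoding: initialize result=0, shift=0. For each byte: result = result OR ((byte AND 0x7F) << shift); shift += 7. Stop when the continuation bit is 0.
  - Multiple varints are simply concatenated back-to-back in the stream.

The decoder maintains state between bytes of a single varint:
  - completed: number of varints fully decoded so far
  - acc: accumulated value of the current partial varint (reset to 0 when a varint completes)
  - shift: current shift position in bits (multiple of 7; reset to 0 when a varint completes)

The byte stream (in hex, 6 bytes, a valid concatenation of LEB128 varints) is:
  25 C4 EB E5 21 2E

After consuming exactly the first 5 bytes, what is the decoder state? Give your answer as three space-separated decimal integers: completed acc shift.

byte[0]=0x25 cont=0 payload=0x25: varint #1 complete (value=37); reset -> completed=1 acc=0 shift=0
byte[1]=0xC4 cont=1 payload=0x44: acc |= 68<<0 -> completed=1 acc=68 shift=7
byte[2]=0xEB cont=1 payload=0x6B: acc |= 107<<7 -> completed=1 acc=13764 shift=14
byte[3]=0xE5 cont=1 payload=0x65: acc |= 101<<14 -> completed=1 acc=1668548 shift=21
byte[4]=0x21 cont=0 payload=0x21: varint #2 complete (value=70874564); reset -> completed=2 acc=0 shift=0

Answer: 2 0 0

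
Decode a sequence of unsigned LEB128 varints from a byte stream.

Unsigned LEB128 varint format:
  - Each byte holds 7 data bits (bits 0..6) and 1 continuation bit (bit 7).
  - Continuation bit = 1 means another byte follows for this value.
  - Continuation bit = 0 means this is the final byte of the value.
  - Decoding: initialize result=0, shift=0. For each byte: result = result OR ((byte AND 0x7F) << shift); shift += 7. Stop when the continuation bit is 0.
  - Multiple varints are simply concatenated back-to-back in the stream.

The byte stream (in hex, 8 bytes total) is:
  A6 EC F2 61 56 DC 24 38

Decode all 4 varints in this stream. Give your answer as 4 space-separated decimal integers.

Answer: 205305382 86 4700 56

Derivation:
  byte[0]=0xA6 cont=1 payload=0x26=38: acc |= 38<<0 -> acc=38 shift=7
  byte[1]=0xEC cont=1 payload=0x6C=108: acc |= 108<<7 -> acc=13862 shift=14
  byte[2]=0xF2 cont=1 payload=0x72=114: acc |= 114<<14 -> acc=1881638 shift=21
  byte[3]=0x61 cont=0 payload=0x61=97: acc |= 97<<21 -> acc=205305382 shift=28 [end]
Varint 1: bytes[0:4] = A6 EC F2 61 -> value 205305382 (4 byte(s))
  byte[4]=0x56 cont=0 payload=0x56=86: acc |= 86<<0 -> acc=86 shift=7 [end]
Varint 2: bytes[4:5] = 56 -> value 86 (1 byte(s))
  byte[5]=0xDC cont=1 payload=0x5C=92: acc |= 92<<0 -> acc=92 shift=7
  byte[6]=0x24 cont=0 payload=0x24=36: acc |= 36<<7 -> acc=4700 shift=14 [end]
Varint 3: bytes[5:7] = DC 24 -> value 4700 (2 byte(s))
  byte[7]=0x38 cont=0 payload=0x38=56: acc |= 56<<0 -> acc=56 shift=7 [end]
Varint 4: bytes[7:8] = 38 -> value 56 (1 byte(s))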